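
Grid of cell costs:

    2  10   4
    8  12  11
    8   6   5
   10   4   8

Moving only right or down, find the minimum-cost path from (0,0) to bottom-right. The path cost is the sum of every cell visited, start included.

36

Path [0,0] → [1,0] → [2,0] → [2,1] → [3,1] → [3,2]: 2 + 8 + 8 + 6 + 4 + 8 = 36.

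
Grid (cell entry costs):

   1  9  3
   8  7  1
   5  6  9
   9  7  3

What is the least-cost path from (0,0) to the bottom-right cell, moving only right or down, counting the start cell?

One optimal route is (0,0) (0,1) (0,2) (1,2) (2,2) (3,2).
Its cost is 1 + 9 + 3 + 1 + 9 + 3 = 26.

26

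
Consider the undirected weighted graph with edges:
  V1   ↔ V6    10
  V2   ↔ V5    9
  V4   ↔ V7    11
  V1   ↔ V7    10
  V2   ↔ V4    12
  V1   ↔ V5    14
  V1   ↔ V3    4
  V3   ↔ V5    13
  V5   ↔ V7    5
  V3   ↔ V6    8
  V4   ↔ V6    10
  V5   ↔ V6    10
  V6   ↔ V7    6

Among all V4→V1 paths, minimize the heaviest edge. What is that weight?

Some routes from V4 to V1:
V4 - V6 - V7 - V1: max(10, 6, 10) = 10
V4 - V6 - V3 - V1: max(10, 8, 4) = 10
V4 - V6 - V1: max(10, 10) = 10
Smallest bottleneck: 10.

10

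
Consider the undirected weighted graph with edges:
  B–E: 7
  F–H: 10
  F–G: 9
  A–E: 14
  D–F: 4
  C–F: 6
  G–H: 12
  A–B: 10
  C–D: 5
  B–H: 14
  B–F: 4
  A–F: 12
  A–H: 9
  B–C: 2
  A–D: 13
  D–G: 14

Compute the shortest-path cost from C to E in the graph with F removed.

Checking several routes:
C-B-H-A-E: 2 + 14 + 9 + 14 = 39
C-D-A-E: 5 + 13 + 14 = 32
C-B-A-E: 2 + 10 + 14 = 26
C-D-A-H-B-E: 5 + 13 + 9 + 14 + 7 = 48
C-D-A-B-E: 5 + 13 + 10 + 7 = 35
C-B-E: 2 + 7 = 9
The minimum is 9.

9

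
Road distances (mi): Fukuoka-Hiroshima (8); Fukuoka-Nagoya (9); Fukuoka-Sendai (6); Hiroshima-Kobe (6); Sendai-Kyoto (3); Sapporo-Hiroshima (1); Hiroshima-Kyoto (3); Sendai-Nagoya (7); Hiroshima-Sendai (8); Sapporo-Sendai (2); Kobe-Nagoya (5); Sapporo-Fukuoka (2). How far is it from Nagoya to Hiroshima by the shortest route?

10

Comparing a few candidate routes:
Nagoya -> Kobe -> Hiroshima: 5 + 6 = 11
Nagoya -> Fukuoka -> Sapporo -> Hiroshima: 9 + 2 + 1 = 12
Nagoya -> Sendai -> Sapporo -> Hiroshima: 7 + 2 + 1 = 10
Shortest: 10 mi.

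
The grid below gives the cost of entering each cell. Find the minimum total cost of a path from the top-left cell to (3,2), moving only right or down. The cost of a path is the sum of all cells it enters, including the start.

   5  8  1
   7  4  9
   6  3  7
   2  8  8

34

Best path: [0,0] [1,0] [1,1] [2,1] [2,2] [3,2]
Cost: 5 + 7 + 4 + 3 + 7 + 8 = 34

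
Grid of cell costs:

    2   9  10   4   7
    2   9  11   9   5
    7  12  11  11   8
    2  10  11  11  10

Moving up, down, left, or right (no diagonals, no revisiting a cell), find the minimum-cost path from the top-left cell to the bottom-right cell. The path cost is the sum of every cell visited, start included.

Path [0,0] [0,1] [0,2] [0,3] [0,4] [1,4] [2,4] [3,4]: 2 + 9 + 10 + 4 + 7 + 5 + 8 + 10 = 55.

55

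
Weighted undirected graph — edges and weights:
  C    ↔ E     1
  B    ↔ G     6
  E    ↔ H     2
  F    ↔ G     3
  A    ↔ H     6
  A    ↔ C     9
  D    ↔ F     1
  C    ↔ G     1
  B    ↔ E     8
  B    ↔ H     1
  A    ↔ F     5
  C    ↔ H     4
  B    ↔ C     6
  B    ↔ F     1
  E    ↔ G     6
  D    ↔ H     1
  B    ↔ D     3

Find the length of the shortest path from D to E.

3

A few of the D→E routes:
D → H → C → E: 1 + 4 + 1 = 6
D → F → B → H → E: 1 + 1 + 1 + 2 = 5
D → H → E: 1 + 2 = 3
The minimum is 3.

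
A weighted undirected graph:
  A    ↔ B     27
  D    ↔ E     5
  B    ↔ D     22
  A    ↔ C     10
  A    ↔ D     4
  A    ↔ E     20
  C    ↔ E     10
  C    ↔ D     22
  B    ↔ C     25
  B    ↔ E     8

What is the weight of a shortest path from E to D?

5

Comparing a few candidate routes:
E-C-D: 10 + 22 = 32
E-B-D: 8 + 22 = 30
E-A-D: 20 + 4 = 24
E-B-A-D: 8 + 27 + 4 = 39
E-C-A-D: 10 + 10 + 4 = 24
E-D: 5
The minimum is 5.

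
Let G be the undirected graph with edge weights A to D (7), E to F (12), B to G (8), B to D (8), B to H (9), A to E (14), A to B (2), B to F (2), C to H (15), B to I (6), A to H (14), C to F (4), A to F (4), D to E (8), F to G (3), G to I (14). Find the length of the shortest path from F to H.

11

A few of the F→H routes:
F -> B -> H: 2 + 9 = 11
F -> A -> B -> H: 4 + 2 + 9 = 15
F -> A -> H: 4 + 14 = 18
Shortest: 11.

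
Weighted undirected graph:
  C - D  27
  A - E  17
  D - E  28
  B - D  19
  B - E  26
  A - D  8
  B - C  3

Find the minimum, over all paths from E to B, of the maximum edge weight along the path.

19

Routes from E to B:
E-A-D-C-B: max(17, 8, 27, 3) = 27
E-B: max(26) = 26
E-D-B: max(28, 19) = 28
E-A-D-B: max(17, 8, 19) = 19
E-D-C-B: max(28, 27, 3) = 28
Smallest bottleneck: 19.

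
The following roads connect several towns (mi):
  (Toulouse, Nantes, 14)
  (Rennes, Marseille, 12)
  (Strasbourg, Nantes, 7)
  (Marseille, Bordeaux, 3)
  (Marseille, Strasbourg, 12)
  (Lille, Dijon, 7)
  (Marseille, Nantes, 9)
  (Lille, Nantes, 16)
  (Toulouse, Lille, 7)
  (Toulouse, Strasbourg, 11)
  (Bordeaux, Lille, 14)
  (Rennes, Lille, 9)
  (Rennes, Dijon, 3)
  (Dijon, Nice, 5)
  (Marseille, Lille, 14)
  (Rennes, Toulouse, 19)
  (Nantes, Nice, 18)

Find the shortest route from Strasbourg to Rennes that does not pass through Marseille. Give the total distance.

27

Some routes from Strasbourg to Rennes avoiding Marseille:
Strasbourg -> Toulouse -> Rennes: 11 + 19 = 30
Strasbourg -> Nantes -> Lille -> Rennes: 7 + 16 + 9 = 32
Strasbourg -> Toulouse -> Lille -> Dijon -> Rennes: 11 + 7 + 7 + 3 = 28
Strasbourg -> Nantes -> Nice -> Dijon -> Rennes: 7 + 18 + 5 + 3 = 33
Strasbourg -> Toulouse -> Lille -> Rennes: 11 + 7 + 9 = 27
Best route has total 27 mi.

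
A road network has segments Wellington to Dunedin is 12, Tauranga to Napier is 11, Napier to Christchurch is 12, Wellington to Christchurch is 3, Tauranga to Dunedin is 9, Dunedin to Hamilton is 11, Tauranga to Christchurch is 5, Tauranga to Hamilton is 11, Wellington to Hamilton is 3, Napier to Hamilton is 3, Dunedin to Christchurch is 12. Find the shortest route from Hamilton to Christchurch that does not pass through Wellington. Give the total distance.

15

Some routes from Hamilton to Christchurch avoiding Wellington:
Hamilton-Napier-Tauranga-Christchurch: 3 + 11 + 5 = 19
Hamilton-Tauranga-Christchurch: 11 + 5 = 16
Hamilton-Napier-Christchurch: 3 + 12 = 15
The minimum is 15.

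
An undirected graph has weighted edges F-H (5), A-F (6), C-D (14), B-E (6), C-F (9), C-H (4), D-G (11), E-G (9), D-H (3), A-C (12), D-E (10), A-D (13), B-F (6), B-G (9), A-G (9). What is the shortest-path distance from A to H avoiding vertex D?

11

Checking several routes:
A -> C -> F -> H: 12 + 9 + 5 = 26
A -> F -> H: 6 + 5 = 11
A -> F -> C -> H: 6 + 9 + 4 = 19
A -> C -> H: 12 + 4 = 16
Best route has total 11.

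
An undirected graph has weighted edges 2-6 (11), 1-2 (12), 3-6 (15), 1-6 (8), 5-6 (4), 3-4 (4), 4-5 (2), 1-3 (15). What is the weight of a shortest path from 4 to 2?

17

Comparing a few candidate routes:
4 - 3 - 1 - 2: 4 + 15 + 12 = 31
4 - 3 - 1 - 6 - 2: 4 + 15 + 8 + 11 = 38
4 - 5 - 6 - 2: 2 + 4 + 11 = 17
4 - 3 - 6 - 2: 4 + 15 + 11 = 30
4 - 5 - 6 - 1 - 2: 2 + 4 + 8 + 12 = 26
Best route has total 17.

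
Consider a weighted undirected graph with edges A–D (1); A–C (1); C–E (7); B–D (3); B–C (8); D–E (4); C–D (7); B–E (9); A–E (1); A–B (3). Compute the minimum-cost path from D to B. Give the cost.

A few of the D→B routes:
D -> E -> A -> B: 4 + 1 + 3 = 8
D -> B: 3
D -> A -> B: 1 + 3 = 4
The minimum is 3.

3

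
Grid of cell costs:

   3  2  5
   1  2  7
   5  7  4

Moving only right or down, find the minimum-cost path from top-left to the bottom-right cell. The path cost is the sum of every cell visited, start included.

Best path: (0,0) (1,0) (1,1) (1,2) (2,2)
Cost: 3 + 1 + 2 + 7 + 4 = 17

17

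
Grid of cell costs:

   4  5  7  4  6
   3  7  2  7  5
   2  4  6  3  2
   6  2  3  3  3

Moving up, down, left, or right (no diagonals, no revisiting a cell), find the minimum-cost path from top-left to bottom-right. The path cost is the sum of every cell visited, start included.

24

Path r0c0 r1c0 r2c0 r2c1 r3c1 r3c2 r3c3 r3c4: 4 + 3 + 2 + 4 + 2 + 3 + 3 + 3 = 24.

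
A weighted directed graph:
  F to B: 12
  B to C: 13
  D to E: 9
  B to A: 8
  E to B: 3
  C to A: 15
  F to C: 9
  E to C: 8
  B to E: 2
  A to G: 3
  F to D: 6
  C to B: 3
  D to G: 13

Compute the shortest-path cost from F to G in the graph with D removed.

Some routes from F to G avoiding D:
F→B→E→C→A→G: 12 + 2 + 8 + 15 + 3 = 40
F→C→A→G: 9 + 15 + 3 = 27
F→B→A→G: 12 + 8 + 3 = 23
F→C→B→A→G: 9 + 3 + 8 + 3 = 23
Best route has total 23.

23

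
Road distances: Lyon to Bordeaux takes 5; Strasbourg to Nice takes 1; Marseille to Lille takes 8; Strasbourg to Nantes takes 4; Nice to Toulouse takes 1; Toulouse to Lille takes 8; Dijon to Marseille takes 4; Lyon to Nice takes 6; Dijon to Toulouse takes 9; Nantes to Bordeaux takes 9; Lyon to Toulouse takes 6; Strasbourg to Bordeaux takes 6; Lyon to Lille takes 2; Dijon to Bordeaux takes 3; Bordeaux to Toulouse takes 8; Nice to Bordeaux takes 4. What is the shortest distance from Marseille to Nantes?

16

Checking several routes:
Marseille-Dijon-Bordeaux-Strasbourg-Nantes: 4 + 3 + 6 + 4 = 17
Marseille-Dijon-Toulouse-Nice-Strasbourg-Nantes: 4 + 9 + 1 + 1 + 4 = 19
Marseille-Lille-Lyon-Nice-Strasbourg-Nantes: 8 + 2 + 6 + 1 + 4 = 21
Marseille-Dijon-Bordeaux-Nice-Strasbourg-Nantes: 4 + 3 + 4 + 1 + 4 = 16
Marseille-Dijon-Bordeaux-Nantes: 4 + 3 + 9 = 16
The minimum is 16.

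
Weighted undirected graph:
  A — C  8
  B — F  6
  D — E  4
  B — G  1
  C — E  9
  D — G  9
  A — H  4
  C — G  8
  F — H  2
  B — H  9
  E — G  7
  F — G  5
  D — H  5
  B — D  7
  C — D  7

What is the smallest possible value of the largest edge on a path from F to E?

5

A few of the F→E routes:
F -> B -> D -> E: max(6, 7, 4) = 7
F -> H -> D -> E: max(2, 5, 4) = 5
F -> G -> B -> D -> E: max(5, 1, 7, 4) = 7
F -> G -> E: max(5, 7) = 7
The minimum achievable maximum is 5.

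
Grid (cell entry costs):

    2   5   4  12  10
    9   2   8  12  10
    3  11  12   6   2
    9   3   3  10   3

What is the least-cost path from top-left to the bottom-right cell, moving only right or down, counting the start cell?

Take r0c0 → r0c1 → r1c1 → r2c1 → r3c1 → r3c2 → r3c3 → r3c4 for a total of 2 + 5 + 2 + 11 + 3 + 3 + 10 + 3 = 39.
(Top row then right column would cost 48.)

39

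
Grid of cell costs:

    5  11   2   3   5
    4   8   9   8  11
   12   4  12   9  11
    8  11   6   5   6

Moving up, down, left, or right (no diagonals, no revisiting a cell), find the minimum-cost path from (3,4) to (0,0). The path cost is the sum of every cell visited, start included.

One optimal route is r3c4→r3c3→r2c3→r1c3→r0c3→r0c2→r0c1→r0c0.
Its cost is 6 + 5 + 9 + 8 + 3 + 2 + 11 + 5 = 49.

49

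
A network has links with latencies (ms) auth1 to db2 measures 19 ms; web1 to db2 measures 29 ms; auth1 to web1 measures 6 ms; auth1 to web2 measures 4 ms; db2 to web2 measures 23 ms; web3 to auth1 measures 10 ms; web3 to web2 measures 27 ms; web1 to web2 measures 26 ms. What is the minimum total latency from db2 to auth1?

19

Checking several routes:
db2 -> auth1: 19
db2 -> web1 -> auth1: 29 + 6 = 35
db2 -> web2 -> web1 -> auth1: 23 + 26 + 6 = 55
db2 -> web2 -> auth1: 23 + 4 = 27
db2 -> web2 -> web3 -> auth1: 23 + 27 + 10 = 60
db2 -> web1 -> web2 -> auth1: 29 + 26 + 4 = 59
The minimum is 19 ms.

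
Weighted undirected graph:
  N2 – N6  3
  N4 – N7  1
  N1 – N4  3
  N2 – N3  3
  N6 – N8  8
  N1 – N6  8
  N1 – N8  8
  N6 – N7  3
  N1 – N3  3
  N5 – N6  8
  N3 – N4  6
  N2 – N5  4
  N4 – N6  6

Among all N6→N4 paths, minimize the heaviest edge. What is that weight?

3

Comparing a few candidate routes:
N6→N4: max(6) = 6
N6→N2→N3→N1→N4: max(3, 3, 3, 3) = 3
N6→N7→N4: max(3, 1) = 3
N6→N2→N3→N4: max(3, 3, 6) = 6
Smallest bottleneck: 3.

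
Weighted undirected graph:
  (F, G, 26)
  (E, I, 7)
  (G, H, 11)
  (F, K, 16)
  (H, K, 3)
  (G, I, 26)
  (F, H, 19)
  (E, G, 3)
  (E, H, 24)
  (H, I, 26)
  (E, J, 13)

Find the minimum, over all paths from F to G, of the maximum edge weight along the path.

A few of the F→G routes:
F - K - H - E - G: max(16, 3, 24, 3) = 24
F - H - E - G: max(19, 24, 3) = 24
F - K - H - G: max(16, 3, 11) = 16
F - H - I - G: max(19, 26, 26) = 26
F - H - G: max(19, 11) = 19
Best route has worst link 16.

16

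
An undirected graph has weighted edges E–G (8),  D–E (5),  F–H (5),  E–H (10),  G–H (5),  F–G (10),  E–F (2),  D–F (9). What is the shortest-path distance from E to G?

Comparing a few candidate routes:
E - H - G: 10 + 5 = 15
E - F - H - G: 2 + 5 + 5 = 12
E - D - F - G: 5 + 9 + 10 = 24
E - D - F - H - G: 5 + 9 + 5 + 5 = 24
E - G: 8
E - F - G: 2 + 10 = 12
The minimum is 8.

8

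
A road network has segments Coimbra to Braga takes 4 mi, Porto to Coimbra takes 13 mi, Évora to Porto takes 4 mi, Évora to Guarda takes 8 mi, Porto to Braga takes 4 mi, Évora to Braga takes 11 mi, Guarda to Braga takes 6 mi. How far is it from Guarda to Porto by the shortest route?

10

Paths from Guarda to Porto:
Guarda→Braga→Porto: 6 + 4 = 10
Guarda→Évora→Braga→Porto: 8 + 11 + 4 = 23
Guarda→Braga→Évora→Porto: 6 + 11 + 4 = 21
Guarda→Braga→Coimbra→Porto: 6 + 4 + 13 = 23
Guarda→Évora→Porto: 8 + 4 = 12
Guarda→Évora→Braga→Coimbra→Porto: 8 + 11 + 4 + 13 = 36
The minimum is 10 mi.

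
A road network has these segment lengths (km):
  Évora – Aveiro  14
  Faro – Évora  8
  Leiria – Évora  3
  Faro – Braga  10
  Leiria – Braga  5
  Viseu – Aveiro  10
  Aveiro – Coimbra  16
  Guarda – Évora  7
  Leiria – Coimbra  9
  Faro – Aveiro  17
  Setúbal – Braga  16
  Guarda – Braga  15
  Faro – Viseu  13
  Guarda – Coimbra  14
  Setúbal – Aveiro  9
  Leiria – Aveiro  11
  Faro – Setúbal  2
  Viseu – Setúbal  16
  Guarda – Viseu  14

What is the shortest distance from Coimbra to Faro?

Comparing a few candidate routes:
Coimbra-Aveiro-Setúbal-Faro: 16 + 9 + 2 = 27
Coimbra-Guarda-Évora-Faro: 14 + 7 + 8 = 29
Coimbra-Leiria-Évora-Faro: 9 + 3 + 8 = 20
Coimbra-Leiria-Braga-Faro: 9 + 5 + 10 = 24
Coimbra-Leiria-Aveiro-Setúbal-Faro: 9 + 11 + 9 + 2 = 31
Best route has total 20 km.

20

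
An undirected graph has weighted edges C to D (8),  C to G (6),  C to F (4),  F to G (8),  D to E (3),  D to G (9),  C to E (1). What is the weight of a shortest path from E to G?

Routes from E to G:
E→C→G: 1 + 6 = 7
E→D→C→F→G: 3 + 8 + 4 + 8 = 23
E→C→F→G: 1 + 4 + 8 = 13
E→D→C→G: 3 + 8 + 6 = 17
E→C→D→G: 1 + 8 + 9 = 18
E→D→G: 3 + 9 = 12
The minimum is 7.

7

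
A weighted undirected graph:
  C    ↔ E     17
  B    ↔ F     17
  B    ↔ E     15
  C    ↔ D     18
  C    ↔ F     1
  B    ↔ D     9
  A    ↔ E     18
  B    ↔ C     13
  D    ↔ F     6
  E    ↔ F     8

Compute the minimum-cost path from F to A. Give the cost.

Comparing a few candidate routes:
F-B-E-A: 17 + 15 + 18 = 50
F-E-A: 8 + 18 = 26
F-C-B-E-A: 1 + 13 + 15 + 18 = 47
F-D-B-E-A: 6 + 9 + 15 + 18 = 48
F-C-E-A: 1 + 17 + 18 = 36
Shortest: 26.

26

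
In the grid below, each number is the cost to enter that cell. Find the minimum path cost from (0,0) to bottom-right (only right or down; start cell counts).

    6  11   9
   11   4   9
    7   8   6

Cheapest: [0,0] → [0,1] → [1,1] → [2,1] → [2,2]
  6 + 11 + 4 + 8 + 6 = 35

35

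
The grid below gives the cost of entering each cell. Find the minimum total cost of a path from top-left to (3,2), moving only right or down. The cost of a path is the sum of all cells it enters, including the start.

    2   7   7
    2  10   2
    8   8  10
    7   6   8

Take [0,0] -> [1,0] -> [2,0] -> [3,0] -> [3,1] -> [3,2] for a total of 2 + 2 + 8 + 7 + 6 + 8 = 33.

33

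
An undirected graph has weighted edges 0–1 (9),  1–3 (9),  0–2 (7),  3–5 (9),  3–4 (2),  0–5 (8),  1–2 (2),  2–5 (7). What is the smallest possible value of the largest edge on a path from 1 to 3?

Comparing a few candidate routes:
1 -> 0 -> 5 -> 3: max(9, 8, 9) = 9
1 -> 2 -> 0 -> 5 -> 3: max(2, 7, 8, 9) = 9
1 -> 2 -> 5 -> 3: max(2, 7, 9) = 9
1 -> 3: max(9) = 9
Smallest bottleneck: 9.

9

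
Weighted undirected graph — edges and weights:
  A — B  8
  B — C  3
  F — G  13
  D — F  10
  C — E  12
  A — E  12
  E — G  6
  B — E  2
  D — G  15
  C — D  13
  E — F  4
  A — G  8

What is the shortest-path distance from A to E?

10

A few of the A→E routes:
A-G-E: 8 + 6 = 14
A-E: 12
A-B-E: 8 + 2 = 10
The minimum is 10.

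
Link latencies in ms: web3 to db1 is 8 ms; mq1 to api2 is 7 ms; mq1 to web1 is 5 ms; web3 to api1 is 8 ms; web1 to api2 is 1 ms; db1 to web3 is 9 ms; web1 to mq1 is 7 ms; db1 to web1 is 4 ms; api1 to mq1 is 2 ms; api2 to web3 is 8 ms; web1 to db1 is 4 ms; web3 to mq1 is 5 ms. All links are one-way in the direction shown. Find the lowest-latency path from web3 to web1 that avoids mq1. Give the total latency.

12

Candidate routes:
web3-db1-web1: 8 + 4 = 12
The minimum is 12 ms.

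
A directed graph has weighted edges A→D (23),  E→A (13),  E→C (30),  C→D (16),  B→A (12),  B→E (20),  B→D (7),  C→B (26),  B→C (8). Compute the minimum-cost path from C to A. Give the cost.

38

Paths from C to A:
C-B-A: 26 + 12 = 38
C-B-E-A: 26 + 20 + 13 = 59
The minimum is 38.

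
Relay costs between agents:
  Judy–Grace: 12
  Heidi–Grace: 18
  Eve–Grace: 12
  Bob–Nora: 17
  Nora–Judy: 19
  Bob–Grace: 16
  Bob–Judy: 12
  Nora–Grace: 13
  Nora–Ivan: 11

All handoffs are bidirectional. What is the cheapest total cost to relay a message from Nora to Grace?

Comparing a few candidate routes:
Nora→Bob→Grace: 17 + 16 = 33
Nora→Grace: 13
Nora→Judy→Grace: 19 + 12 = 31
Nora→Bob→Judy→Grace: 17 + 12 + 12 = 41
Shortest: 13.

13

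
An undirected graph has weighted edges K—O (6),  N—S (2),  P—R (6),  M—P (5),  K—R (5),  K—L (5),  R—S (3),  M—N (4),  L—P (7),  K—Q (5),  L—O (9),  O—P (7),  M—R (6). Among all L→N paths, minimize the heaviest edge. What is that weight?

5

Checking several routes:
L -> K -> O -> P -> R -> M -> N: max(5, 6, 7, 6, 6, 4) = 7
L -> K -> R -> P -> M -> N: max(5, 5, 6, 5, 4) = 6
L -> K -> R -> M -> N: max(5, 5, 6, 4) = 6
L -> K -> O -> P -> R -> S -> N: max(5, 6, 7, 6, 3, 2) = 7
L -> K -> R -> S -> N: max(5, 5, 3, 2) = 5
The minimum achievable maximum is 5.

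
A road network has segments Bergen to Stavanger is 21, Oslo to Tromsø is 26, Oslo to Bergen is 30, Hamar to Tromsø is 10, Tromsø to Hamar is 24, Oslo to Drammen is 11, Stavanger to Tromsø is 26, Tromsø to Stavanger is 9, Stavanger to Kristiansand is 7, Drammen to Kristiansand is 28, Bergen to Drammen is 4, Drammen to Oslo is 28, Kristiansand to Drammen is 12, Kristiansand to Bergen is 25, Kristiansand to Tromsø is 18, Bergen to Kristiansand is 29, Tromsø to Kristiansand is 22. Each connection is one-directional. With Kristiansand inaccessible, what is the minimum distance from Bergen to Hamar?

Paths from Bergen to Hamar avoiding Kristiansand:
Bergen - Stavanger - Tromsø - Hamar: 21 + 26 + 24 = 71
Bergen - Drammen - Oslo - Tromsø - Hamar: 4 + 28 + 26 + 24 = 82
Best route has total 71.

71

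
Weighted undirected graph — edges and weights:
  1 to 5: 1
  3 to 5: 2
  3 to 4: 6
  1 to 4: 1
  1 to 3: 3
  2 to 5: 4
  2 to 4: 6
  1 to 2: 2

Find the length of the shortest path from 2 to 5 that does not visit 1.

Candidate routes:
2→4→3→5: 6 + 6 + 2 = 14
2→5: 4
Shortest: 4.

4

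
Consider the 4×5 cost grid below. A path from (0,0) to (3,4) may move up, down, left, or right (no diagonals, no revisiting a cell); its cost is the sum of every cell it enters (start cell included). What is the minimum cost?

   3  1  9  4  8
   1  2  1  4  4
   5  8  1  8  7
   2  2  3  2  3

16

One optimal route is (0,0) → (0,1) → (1,1) → (1,2) → (2,2) → (3,2) → (3,3) → (3,4).
Its cost is 3 + 1 + 2 + 1 + 1 + 3 + 2 + 3 = 16.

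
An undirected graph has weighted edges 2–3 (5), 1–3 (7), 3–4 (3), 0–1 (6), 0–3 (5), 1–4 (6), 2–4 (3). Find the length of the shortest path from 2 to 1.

Routes from 2 to 1:
2 - 4 - 3 - 0 - 1: 3 + 3 + 5 + 6 = 17
2 - 3 - 1: 5 + 7 = 12
2 - 4 - 1: 3 + 6 = 9
2 - 3 - 0 - 1: 5 + 5 + 6 = 16
2 - 4 - 3 - 1: 3 + 3 + 7 = 13
2 - 3 - 4 - 1: 5 + 3 + 6 = 14
Shortest: 9.

9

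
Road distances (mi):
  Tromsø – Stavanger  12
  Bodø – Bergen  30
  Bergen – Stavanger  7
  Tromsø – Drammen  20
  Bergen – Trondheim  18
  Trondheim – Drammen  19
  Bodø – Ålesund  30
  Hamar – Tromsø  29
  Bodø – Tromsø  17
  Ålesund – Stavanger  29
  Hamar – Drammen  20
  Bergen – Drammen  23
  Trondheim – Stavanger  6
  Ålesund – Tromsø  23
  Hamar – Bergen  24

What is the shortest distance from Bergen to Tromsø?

Some routes from Bergen to Tromsø:
Bergen→Trondheim→Stavanger→Tromsø: 18 + 6 + 12 = 36
Bergen→Bodø→Tromsø: 30 + 17 = 47
Bergen→Stavanger→Tromsø: 7 + 12 = 19
Bergen→Drammen→Tromsø: 23 + 20 = 43
The minimum is 19 mi.

19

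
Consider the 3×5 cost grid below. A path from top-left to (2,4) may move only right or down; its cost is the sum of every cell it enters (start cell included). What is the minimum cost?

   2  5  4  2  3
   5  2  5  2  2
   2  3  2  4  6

23

Path (0,0) -> (0,1) -> (0,2) -> (0,3) -> (1,3) -> (1,4) -> (2,4): 2 + 5 + 4 + 2 + 2 + 2 + 6 = 23.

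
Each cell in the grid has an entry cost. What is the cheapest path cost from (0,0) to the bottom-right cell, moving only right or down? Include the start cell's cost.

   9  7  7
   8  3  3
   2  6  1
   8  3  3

26

Take r0c0 -> r0c1 -> r1c1 -> r1c2 -> r2c2 -> r3c2 for a total of 9 + 7 + 3 + 3 + 1 + 3 = 26.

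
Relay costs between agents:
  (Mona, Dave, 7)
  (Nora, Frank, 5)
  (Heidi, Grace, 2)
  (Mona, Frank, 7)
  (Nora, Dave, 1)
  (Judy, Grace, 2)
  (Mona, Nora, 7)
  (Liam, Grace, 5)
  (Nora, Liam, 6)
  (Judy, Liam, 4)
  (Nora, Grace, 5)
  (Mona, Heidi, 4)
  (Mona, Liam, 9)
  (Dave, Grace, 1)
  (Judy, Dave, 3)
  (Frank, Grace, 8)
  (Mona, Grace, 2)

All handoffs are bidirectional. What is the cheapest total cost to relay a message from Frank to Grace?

Some routes from Frank to Grace:
Frank -> Nora -> Grace: 5 + 5 = 10
Frank -> Nora -> Dave -> Grace: 5 + 1 + 1 = 7
Frank -> Grace: 8
Frank -> Mona -> Grace: 7 + 2 = 9
Shortest: 7.

7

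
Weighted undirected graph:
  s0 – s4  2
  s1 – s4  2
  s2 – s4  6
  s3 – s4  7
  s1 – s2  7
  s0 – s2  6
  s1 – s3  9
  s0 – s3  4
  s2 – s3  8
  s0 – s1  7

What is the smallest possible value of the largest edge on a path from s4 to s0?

2

A few of the s4→s0 routes:
s4 - s0: max(2) = 2
s4 - s1 - s0: max(2, 7) = 7
s4 - s2 - s0: max(6, 6) = 6
Smallest bottleneck: 2.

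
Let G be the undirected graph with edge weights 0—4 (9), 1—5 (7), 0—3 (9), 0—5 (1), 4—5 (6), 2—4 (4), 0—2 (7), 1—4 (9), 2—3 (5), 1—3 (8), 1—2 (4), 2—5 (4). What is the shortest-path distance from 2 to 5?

Some routes from 2 to 5:
2-0-5: 7 + 1 = 8
2-5: 4
2-1-5: 4 + 7 = 11
2-3-0-5: 5 + 9 + 1 = 15
2-4-5: 4 + 6 = 10
2-4-0-5: 4 + 9 + 1 = 14
Shortest: 4.

4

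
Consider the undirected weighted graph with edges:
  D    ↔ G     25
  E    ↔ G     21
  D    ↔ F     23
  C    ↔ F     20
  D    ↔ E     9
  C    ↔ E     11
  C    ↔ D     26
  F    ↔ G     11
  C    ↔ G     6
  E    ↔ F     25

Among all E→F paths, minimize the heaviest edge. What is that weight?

Checking several routes:
E→C→G→F: max(11, 6, 11) = 11
E→G→F: max(21, 11) = 21
E→C→F: max(11, 20) = 20
E→D→F: max(9, 23) = 23
E→G→C→F: max(21, 6, 20) = 21
Smallest bottleneck: 11.

11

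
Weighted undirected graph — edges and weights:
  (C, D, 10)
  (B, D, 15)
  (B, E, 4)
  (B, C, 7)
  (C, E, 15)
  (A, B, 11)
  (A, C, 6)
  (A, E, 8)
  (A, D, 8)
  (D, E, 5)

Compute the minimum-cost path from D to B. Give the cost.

A few of the D→B routes:
D→A→B: 8 + 11 = 19
D→B: 15
D→E→B: 5 + 4 = 9
D→A→E→B: 8 + 8 + 4 = 20
D→C→B: 10 + 7 = 17
Shortest: 9.

9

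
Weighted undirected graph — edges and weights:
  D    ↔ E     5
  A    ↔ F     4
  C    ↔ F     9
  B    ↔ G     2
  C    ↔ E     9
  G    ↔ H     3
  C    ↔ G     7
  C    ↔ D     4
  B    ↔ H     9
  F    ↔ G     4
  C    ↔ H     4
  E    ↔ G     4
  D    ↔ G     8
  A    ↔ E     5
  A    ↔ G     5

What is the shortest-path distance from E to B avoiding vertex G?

22

Candidate routes:
E -> A -> F -> C -> H -> B: 5 + 4 + 9 + 4 + 9 = 31
E -> D -> C -> H -> B: 5 + 4 + 4 + 9 = 22
E -> C -> H -> B: 9 + 4 + 9 = 22
Shortest: 22.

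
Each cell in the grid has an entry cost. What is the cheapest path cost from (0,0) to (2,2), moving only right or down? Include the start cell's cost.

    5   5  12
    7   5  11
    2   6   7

Path (0,0) -> (1,0) -> (2,0) -> (2,1) -> (2,2): 5 + 7 + 2 + 6 + 7 = 27.
For comparison, the top-then-right route costs 40.

27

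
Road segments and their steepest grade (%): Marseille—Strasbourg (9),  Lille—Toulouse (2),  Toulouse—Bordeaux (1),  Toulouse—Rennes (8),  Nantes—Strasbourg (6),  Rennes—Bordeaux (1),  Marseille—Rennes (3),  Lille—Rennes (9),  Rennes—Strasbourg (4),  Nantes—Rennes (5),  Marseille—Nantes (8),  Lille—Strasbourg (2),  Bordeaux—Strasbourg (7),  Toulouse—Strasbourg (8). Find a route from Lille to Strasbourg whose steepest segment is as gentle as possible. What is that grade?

2

Some routes from Lille to Strasbourg:
Lille -> Toulouse -> Bordeaux -> Rennes -> Strasbourg: max(2, 1, 1, 4) = 4
Lille -> Toulouse -> Bordeaux -> Rennes -> Marseille -> Nantes -> Strasbourg: max(2, 1, 1, 3, 8, 6) = 8
Lille -> Toulouse -> Bordeaux -> Strasbourg: max(2, 1, 7) = 7
Lille -> Strasbourg: max(2) = 2
Lille -> Toulouse -> Strasbourg: max(2, 8) = 8
Lille -> Toulouse -> Bordeaux -> Rennes -> Nantes -> Strasbourg: max(2, 1, 1, 5, 6) = 6
Best route has worst link 2%.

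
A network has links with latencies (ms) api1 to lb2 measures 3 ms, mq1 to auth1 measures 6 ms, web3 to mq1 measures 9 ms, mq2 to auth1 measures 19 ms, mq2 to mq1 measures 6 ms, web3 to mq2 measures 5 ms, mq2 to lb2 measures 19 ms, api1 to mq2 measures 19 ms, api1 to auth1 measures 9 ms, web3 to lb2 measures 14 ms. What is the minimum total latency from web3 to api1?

Checking several routes:
web3 - mq2 - mq1 - auth1 - api1: 5 + 6 + 6 + 9 = 26
web3 - mq1 - auth1 - api1: 9 + 6 + 9 = 24
web3 - mq2 - api1: 5 + 19 = 24
web3 - lb2 - api1: 14 + 3 = 17
web3 - mq2 - lb2 - api1: 5 + 19 + 3 = 27
web3 - mq2 - auth1 - api1: 5 + 19 + 9 = 33
Best route has total 17 ms.

17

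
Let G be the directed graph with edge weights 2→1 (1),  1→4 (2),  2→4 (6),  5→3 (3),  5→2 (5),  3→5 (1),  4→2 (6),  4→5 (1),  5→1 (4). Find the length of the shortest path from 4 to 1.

5

Routes from 4 to 1:
4 -> 5 -> 2 -> 1: 1 + 5 + 1 = 7
4 -> 5 -> 1: 1 + 4 = 5
4 -> 2 -> 1: 6 + 1 = 7
Best route has total 5.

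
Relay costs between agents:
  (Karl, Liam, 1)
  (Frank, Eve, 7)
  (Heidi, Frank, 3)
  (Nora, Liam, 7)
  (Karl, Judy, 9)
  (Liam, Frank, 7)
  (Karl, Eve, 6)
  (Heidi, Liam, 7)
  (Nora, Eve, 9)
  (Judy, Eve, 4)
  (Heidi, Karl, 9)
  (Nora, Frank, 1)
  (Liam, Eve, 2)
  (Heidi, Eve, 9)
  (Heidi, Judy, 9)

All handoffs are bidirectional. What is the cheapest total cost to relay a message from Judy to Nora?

12

Comparing a few candidate routes:
Judy → Eve → Frank → Nora: 4 + 7 + 1 = 12
Judy → Eve → Nora: 4 + 9 = 13
Judy → Eve → Liam → Nora: 4 + 2 + 7 = 13
Judy → Heidi → Frank → Nora: 9 + 3 + 1 = 13
The minimum is 12.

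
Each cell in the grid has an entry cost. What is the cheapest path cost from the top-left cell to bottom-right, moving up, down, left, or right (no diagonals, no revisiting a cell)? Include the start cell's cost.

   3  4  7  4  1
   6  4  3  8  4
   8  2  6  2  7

28

Take [0,0]→[0,1]→[1,1]→[2,1]→[2,2]→[2,3]→[2,4] for a total of 3 + 4 + 4 + 2 + 6 + 2 + 7 = 28.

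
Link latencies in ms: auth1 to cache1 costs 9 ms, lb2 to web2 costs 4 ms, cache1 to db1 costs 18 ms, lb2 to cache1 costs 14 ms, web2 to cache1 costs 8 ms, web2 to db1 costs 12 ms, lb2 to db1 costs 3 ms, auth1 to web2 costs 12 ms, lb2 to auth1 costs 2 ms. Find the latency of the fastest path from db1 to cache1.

14

A few of the db1→cache1 routes:
db1 - lb2 - cache1: 3 + 14 = 17
db1 - lb2 - auth1 - cache1: 3 + 2 + 9 = 14
db1 - lb2 - web2 - cache1: 3 + 4 + 8 = 15
Shortest: 14 ms.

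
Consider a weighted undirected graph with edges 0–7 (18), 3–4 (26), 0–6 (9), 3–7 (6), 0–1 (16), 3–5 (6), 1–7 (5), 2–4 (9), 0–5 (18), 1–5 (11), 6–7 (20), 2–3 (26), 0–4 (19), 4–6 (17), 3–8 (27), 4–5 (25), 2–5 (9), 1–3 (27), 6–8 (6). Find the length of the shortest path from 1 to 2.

20

Some routes from 1 to 2:
1 -> 7 -> 3 -> 2: 5 + 6 + 26 = 37
1 -> 7 -> 3 -> 5 -> 2: 5 + 6 + 6 + 9 = 26
1 -> 0 -> 5 -> 2: 16 + 18 + 9 = 43
1 -> 5 -> 3 -> 2: 11 + 6 + 26 = 43
1 -> 5 -> 2: 11 + 9 = 20
1 -> 3 -> 5 -> 2: 27 + 6 + 9 = 42
The minimum is 20.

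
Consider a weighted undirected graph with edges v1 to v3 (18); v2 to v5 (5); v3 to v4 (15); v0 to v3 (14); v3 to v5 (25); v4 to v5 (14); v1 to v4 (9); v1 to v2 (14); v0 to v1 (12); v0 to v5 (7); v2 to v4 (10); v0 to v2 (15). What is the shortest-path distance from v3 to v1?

18

Some routes from v3 to v1:
v3→v4→v1: 15 + 9 = 24
v3→v1: 18
v3→v0→v5→v2→v1: 14 + 7 + 5 + 14 = 40
v3→v4→v2→v1: 15 + 10 + 14 = 39
v3→v0→v1: 14 + 12 = 26
v3→v0→v2→v1: 14 + 15 + 14 = 43
The minimum is 18.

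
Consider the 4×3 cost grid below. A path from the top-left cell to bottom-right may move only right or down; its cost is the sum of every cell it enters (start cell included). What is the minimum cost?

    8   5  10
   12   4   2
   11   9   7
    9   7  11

37

Path r0c0→r0c1→r1c1→r1c2→r2c2→r3c2: 8 + 5 + 4 + 2 + 7 + 11 = 37.
(Top row then right column would cost 43.)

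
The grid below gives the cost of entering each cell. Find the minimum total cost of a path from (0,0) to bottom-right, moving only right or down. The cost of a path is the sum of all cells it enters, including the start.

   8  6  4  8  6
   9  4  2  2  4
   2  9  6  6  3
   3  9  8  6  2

31

Cheapest: r0c0 → r0c1 → r0c2 → r1c2 → r1c3 → r1c4 → r2c4 → r3c4
  8 + 6 + 4 + 2 + 2 + 4 + 3 + 2 = 31
For comparison, the top-then-right route costs 41.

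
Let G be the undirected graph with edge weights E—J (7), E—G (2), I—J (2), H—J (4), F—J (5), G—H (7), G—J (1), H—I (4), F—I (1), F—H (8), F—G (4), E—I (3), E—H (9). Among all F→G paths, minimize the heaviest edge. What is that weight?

2

A few of the F→G routes:
F→G: max(4) = 4
F→I→E→G: max(1, 3, 2) = 3
F→I→H→J→G: max(1, 4, 4, 1) = 4
F→I→J→G: max(1, 2, 1) = 2
Best route has worst link 2.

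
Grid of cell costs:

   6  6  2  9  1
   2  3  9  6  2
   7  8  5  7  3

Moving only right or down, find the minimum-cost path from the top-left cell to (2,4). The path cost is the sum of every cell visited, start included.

Path r0c0 → r0c1 → r0c2 → r0c3 → r0c4 → r1c4 → r2c4: 6 + 6 + 2 + 9 + 1 + 2 + 3 = 29.

29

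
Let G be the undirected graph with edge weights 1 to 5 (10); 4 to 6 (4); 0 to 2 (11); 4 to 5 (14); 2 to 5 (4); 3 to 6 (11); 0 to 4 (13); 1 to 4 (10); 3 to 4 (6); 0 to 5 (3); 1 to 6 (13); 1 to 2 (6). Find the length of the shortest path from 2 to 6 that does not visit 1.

A few of the 2→6 routes:
2 - 5 - 0 - 4 - 6: 4 + 3 + 13 + 4 = 24
2 - 0 - 4 - 6: 11 + 13 + 4 = 28
2 - 5 - 4 - 3 - 6: 4 + 14 + 6 + 11 = 35
2 - 5 - 0 - 4 - 3 - 6: 4 + 3 + 13 + 6 + 11 = 37
2 - 0 - 5 - 4 - 6: 11 + 3 + 14 + 4 = 32
2 - 5 - 4 - 6: 4 + 14 + 4 = 22
Best route has total 22.

22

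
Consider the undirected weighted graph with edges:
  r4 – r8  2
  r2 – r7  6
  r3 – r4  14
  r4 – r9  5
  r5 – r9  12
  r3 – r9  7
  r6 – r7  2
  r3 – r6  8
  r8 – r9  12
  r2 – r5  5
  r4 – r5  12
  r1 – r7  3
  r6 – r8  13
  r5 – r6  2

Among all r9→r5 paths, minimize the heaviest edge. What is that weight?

8

Checking several routes:
r9 -> r3 -> r6 -> r5: max(7, 8, 2) = 8
r9 -> r3 -> r6 -> r8 -> r4 -> r5: max(7, 8, 13, 2, 12) = 13
r9 -> r8 -> r4 -> r5: max(12, 2, 12) = 12
r9 -> r3 -> r6 -> r7 -> r2 -> r5: max(7, 8, 2, 6, 5) = 8
r9 -> r5: max(12) = 12
r9 -> r4 -> r5: max(5, 12) = 12
Smallest bottleneck: 8.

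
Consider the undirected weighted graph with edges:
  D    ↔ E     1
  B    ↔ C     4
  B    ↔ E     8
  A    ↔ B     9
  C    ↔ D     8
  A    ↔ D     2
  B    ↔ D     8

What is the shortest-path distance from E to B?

Candidate routes:
E→B: 8
E→D→B: 1 + 8 = 9
E→D→C→B: 1 + 8 + 4 = 13
E→D→A→B: 1 + 2 + 9 = 12
Best route has total 8.

8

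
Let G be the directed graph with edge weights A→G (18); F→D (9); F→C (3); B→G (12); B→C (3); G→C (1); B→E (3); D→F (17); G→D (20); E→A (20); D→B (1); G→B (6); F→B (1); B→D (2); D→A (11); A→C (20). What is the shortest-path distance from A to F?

43

Candidate routes:
A-G-B-D-F: 18 + 6 + 2 + 17 = 43
A-G-D-F: 18 + 20 + 17 = 55
Shortest: 43.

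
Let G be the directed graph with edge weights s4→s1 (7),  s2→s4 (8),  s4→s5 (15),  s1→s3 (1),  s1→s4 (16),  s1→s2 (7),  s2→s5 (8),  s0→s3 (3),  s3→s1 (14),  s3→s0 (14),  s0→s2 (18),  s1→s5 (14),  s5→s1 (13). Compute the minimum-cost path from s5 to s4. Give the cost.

28

Paths from s5 to s4:
s5-s1-s2-s4: 13 + 7 + 8 = 28
s5-s1-s3-s0-s2-s4: 13 + 1 + 14 + 18 + 8 = 54
s5-s1-s4: 13 + 16 = 29
The minimum is 28.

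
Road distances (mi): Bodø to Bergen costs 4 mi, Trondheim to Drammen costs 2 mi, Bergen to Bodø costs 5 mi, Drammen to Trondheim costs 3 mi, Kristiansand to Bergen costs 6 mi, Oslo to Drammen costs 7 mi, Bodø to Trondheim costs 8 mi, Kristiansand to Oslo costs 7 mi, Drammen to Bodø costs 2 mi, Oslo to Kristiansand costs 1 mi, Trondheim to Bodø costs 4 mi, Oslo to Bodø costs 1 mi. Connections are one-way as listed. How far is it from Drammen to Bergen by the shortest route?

Candidate routes:
Drammen → Trondheim → Bodø → Bergen: 3 + 4 + 4 = 11
Drammen → Bodø → Bergen: 2 + 4 = 6
Shortest: 6 mi.

6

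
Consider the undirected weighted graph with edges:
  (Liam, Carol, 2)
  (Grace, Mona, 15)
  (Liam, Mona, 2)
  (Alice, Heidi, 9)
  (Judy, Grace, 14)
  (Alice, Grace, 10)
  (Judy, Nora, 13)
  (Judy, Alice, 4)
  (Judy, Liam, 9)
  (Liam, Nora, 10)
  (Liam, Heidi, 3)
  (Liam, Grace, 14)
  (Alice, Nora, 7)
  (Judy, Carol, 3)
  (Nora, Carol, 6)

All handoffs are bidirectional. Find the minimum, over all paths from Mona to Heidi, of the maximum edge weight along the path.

Some routes from Mona to Heidi:
Mona → Liam → Carol → Judy → Alice → Heidi: max(2, 2, 3, 4, 9) = 9
Mona → Liam → Judy → Alice → Heidi: max(2, 9, 4, 9) = 9
Mona → Liam → Judy → Carol → Nora → Alice → Heidi: max(2, 9, 3, 6, 7, 9) = 9
Mona → Liam → Carol → Nora → Alice → Heidi: max(2, 2, 6, 7, 9) = 9
Mona → Liam → Heidi: max(2, 3) = 3
The minimum achievable maximum is 3.

3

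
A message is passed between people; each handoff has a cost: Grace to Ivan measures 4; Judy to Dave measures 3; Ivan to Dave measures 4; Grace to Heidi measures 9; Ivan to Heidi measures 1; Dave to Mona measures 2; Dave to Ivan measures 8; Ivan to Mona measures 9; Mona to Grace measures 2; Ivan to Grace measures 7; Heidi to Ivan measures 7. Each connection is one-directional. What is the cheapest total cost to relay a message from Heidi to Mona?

13

Routes from Heidi to Mona:
Heidi→Ivan→Mona: 7 + 9 = 16
Heidi→Ivan→Dave→Mona: 7 + 4 + 2 = 13
Shortest: 13.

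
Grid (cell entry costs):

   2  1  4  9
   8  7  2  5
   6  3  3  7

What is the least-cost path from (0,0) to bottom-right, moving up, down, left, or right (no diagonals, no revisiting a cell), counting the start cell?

Take r0c0 → r0c1 → r0c2 → r1c2 → r2c2 → r2c3 for a total of 2 + 1 + 4 + 2 + 3 + 7 = 19.

19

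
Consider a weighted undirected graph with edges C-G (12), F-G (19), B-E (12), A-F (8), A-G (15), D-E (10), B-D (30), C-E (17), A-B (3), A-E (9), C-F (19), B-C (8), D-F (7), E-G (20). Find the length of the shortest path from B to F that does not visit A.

27

A few of the B→F routes:
B→C→F: 8 + 19 = 27
B→D→F: 30 + 7 = 37
B→E→D→F: 12 + 10 + 7 = 29
The minimum is 27.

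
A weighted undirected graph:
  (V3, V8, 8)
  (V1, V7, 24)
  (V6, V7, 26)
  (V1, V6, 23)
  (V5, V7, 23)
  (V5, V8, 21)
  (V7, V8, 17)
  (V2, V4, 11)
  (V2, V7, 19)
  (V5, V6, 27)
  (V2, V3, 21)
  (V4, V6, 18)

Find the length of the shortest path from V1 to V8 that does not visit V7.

Paths from V1 to V8 avoiding V7:
V1 → V6 → V5 → V8: 23 + 27 + 21 = 71
V1 → V6 → V4 → V2 → V3 → V8: 23 + 18 + 11 + 21 + 8 = 81
Shortest: 71.

71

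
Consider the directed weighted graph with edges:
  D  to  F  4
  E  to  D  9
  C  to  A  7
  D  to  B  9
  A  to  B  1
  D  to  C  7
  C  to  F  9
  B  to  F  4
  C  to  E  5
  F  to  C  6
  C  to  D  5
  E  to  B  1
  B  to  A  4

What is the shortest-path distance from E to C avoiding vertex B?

Paths from E to C avoiding B:
E→D→C: 9 + 7 = 16
E→D→F→C: 9 + 4 + 6 = 19
The minimum is 16.

16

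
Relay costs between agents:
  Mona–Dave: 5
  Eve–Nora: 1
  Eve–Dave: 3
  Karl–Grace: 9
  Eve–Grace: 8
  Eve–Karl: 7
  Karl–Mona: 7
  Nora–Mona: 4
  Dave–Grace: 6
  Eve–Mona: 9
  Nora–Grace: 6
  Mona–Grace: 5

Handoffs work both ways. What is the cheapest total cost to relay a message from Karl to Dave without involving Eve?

12

Checking several routes:
Karl→Grace→Dave: 9 + 6 = 15
Karl→Mona→Grace→Dave: 7 + 5 + 6 = 18
Karl→Mona→Dave: 7 + 5 = 12
Karl→Grace→Mona→Dave: 9 + 5 + 5 = 19
Shortest: 12.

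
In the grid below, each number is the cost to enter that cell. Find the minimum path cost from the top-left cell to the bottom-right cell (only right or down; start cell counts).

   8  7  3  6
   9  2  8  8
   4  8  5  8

Take [0,0] -> [0,1] -> [1,1] -> [1,2] -> [2,2] -> [2,3] for a total of 8 + 7 + 2 + 8 + 5 + 8 = 38.
(Top row then right column would cost 40.)

38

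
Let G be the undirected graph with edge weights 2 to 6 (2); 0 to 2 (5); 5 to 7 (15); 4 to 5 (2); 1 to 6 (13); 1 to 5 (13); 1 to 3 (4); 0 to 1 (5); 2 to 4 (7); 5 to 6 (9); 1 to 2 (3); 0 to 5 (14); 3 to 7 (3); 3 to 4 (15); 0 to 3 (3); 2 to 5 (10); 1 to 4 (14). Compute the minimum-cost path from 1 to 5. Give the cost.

A few of the 1→5 routes:
1 → 5: 13
1 → 2 → 5: 3 + 10 = 13
1 → 2 → 6 → 5: 3 + 2 + 9 = 14
1 → 2 → 4 → 5: 3 + 7 + 2 = 12
1 → 4 → 5: 14 + 2 = 16
1 → 0 → 2 → 4 → 5: 5 + 5 + 7 + 2 = 19
Shortest: 12.

12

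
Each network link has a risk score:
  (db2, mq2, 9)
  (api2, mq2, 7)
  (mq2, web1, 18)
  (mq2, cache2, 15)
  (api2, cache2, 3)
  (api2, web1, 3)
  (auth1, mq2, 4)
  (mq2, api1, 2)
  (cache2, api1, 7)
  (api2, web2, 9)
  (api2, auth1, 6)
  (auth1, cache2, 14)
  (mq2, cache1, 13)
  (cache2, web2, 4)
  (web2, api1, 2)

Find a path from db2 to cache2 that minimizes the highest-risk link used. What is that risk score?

Checking several routes:
db2→mq2→auth1→api2→web2→cache2: max(9, 4, 6, 9, 4) = 9
db2→mq2→api2→web2→api1→cache2: max(9, 7, 9, 2, 7) = 9
db2→mq2→auth1→api2→web2→api1→cache2: max(9, 4, 6, 9, 2, 7) = 9
db2→mq2→auth1→api2→cache2: max(9, 4, 6, 3) = 9
Best route has worst link 9.

9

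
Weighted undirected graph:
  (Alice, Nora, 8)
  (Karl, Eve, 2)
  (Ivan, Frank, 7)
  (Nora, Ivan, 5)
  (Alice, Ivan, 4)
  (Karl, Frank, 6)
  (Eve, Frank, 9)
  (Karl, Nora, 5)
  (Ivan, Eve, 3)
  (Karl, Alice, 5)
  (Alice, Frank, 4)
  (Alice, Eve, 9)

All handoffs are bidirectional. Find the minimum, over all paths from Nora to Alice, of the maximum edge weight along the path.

Checking several routes:
Nora -> Ivan -> Eve -> Karl -> Alice: max(5, 3, 2, 5) = 5
Nora -> Karl -> Alice: max(5, 5) = 5
Nora -> Ivan -> Alice: max(5, 4) = 5
Nora -> Ivan -> Eve -> Karl -> Frank -> Alice: max(5, 3, 2, 6, 4) = 6
Nora -> Karl -> Frank -> Alice: max(5, 6, 4) = 6
Nora -> Karl -> Eve -> Ivan -> Alice: max(5, 2, 3, 4) = 5
Smallest bottleneck: 5.

5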